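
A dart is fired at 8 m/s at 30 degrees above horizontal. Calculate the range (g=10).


Given: v0 = 8 m/s, theta = 30 deg, g = 10 m/s^2
sin(2*30) = sin(60) = sqrt(3)/2
Using R = v0^2 * sin(2*theta) / g
R = 8^2 * (sqrt(3)/2) / 10
R = 64 * sqrt(3) / 20
R = 16/5*sqrt(3) m

16/5*sqrt(3) m


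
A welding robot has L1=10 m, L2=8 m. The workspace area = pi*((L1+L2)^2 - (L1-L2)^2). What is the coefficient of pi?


Given: L1 = 10, L2 = 8
(L1+L2)^2 = (18)^2 = 324
(L1-L2)^2 = (2)^2 = 4
Difference = 324 - 4 = 320
This equals 4*L1*L2 = 4*10*8 = 320
Workspace area = 320*pi

320


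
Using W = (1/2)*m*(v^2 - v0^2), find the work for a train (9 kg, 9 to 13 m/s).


Given: m = 9 kg, v0 = 9 m/s, v = 13 m/s
Using W = (1/2)*m*(v^2 - v0^2)
v^2 = 13^2 = 169
v0^2 = 9^2 = 81
v^2 - v0^2 = 169 - 81 = 88
W = (1/2)*9*88 = 396 J

396 J


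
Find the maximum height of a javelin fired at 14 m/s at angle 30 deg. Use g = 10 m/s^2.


Given: v0 = 14 m/s, theta = 30 deg, g = 10 m/s^2
sin^2(30) = 1/4
Using H = v0^2 * sin^2(theta) / (2*g)
H = 14^2 * 1/4 / (2*10)
H = 196 * 1/4 / 20
H = 49 / 20
H = 49/20 m

49/20 m


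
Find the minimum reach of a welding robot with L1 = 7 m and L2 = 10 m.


Given: L1 = 7 m, L2 = 10 m
For a 2-link planar arm, min reach = |L1 - L2| (second link folded back)
Min reach = |7 - 10|
Min reach = 3 m

3 m


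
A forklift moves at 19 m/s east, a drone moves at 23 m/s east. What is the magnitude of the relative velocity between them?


Given: v_A = 19 m/s east, v_B = 23 m/s east
Both move in the same direction; relative speed = |v_A - v_B|
|19 - 23| = |-4|
= 4 m/s

4 m/s


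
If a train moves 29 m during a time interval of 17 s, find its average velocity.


Given: distance d = 29 m, time t = 17 s
Using v = d / t
v = 29 / 17
v = 29/17 m/s

29/17 m/s


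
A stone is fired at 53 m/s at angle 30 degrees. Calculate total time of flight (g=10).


Given: v0 = 53 m/s, theta = 30 deg, g = 10 m/s^2
sin(30) = 1/2
Using T = 2*v0*sin(theta) / g
T = 2*53*1/2 / 10
T = 53 / 10
T = 53/10 s

53/10 s


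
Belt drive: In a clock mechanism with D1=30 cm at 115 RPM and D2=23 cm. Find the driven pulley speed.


Given: D1 = 30 cm, w1 = 115 RPM, D2 = 23 cm
Using D1*w1 = D2*w2
w2 = D1*w1 / D2
w2 = 30*115 / 23
w2 = 3450 / 23
w2 = 150 RPM

150 RPM


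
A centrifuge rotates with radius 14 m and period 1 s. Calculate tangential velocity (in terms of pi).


Given: radius r = 14 m, period T = 1 s
Using v = 2*pi*r / T
v = 2*pi*14 / 1
v = 28*pi / 1
v = 28*pi m/s

28*pi m/s


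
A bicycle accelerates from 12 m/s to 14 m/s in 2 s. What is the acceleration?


Given: initial velocity v0 = 12 m/s, final velocity v = 14 m/s, time t = 2 s
Using a = (v - v0) / t
a = (14 - 12) / 2
a = 2 / 2
a = 1 m/s^2

1 m/s^2


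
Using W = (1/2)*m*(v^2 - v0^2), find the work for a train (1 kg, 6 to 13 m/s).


Given: m = 1 kg, v0 = 6 m/s, v = 13 m/s
Using W = (1/2)*m*(v^2 - v0^2)
v^2 = 13^2 = 169
v0^2 = 6^2 = 36
v^2 - v0^2 = 169 - 36 = 133
W = (1/2)*1*133 = 133/2 J

133/2 J


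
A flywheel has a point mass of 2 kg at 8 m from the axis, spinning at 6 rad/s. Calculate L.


Given: m = 2 kg, r = 8 m, omega = 6 rad/s
For a point mass: I = m*r^2
I = 2*8^2 = 2*64 = 128
L = I*omega = 128*6
L = 768 kg*m^2/s

768 kg*m^2/s


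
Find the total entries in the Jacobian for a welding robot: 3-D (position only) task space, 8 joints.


Given: task space dimension = 3, joints = 8
Jacobian is a 3 x 8 matrix
Total entries = rows * columns
Total = 3 * 8
Total = 24

24


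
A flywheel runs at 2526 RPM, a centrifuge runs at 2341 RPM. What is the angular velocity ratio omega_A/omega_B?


Given: RPM_A = 2526, RPM_B = 2341
omega = 2*pi*RPM/60, so omega_A/omega_B = RPM_A / RPM_B
omega_A/omega_B = 2526 / 2341
omega_A/omega_B = 2526/2341

2526/2341


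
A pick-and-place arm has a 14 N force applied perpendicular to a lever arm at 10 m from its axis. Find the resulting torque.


Given: F = 14 N, r = 10 m, angle = 90 deg (perpendicular)
Using tau = F * r * sin(90)
sin(90) = 1
tau = 14 * 10 * 1
tau = 140 Nm

140 Nm


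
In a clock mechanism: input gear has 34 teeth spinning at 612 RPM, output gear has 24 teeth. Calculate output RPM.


Given: N1 = 34 teeth, w1 = 612 RPM, N2 = 24 teeth
Using N1*w1 = N2*w2
w2 = N1*w1 / N2
w2 = 34*612 / 24
w2 = 20808 / 24
w2 = 867 RPM

867 RPM


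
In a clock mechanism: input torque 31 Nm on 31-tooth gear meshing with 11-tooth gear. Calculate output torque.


Given: N1 = 31, N2 = 11, T1 = 31 Nm
Using T2/T1 = N2/N1
T2 = T1 * N2 / N1
T2 = 31 * 11 / 31
T2 = 341 / 31
T2 = 11 Nm

11 Nm


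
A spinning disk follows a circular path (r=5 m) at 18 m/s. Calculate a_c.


Given: v = 18 m/s, r = 5 m
Using a_c = v^2 / r
a_c = 18^2 / 5
a_c = 324 / 5
a_c = 324/5 m/s^2

324/5 m/s^2


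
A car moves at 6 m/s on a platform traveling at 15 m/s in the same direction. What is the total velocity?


Given: object velocity = 6 m/s, platform velocity = 15 m/s (same direction)
Using classical velocity addition: v_total = v_object + v_platform
v_total = 6 + 15
v_total = 21 m/s

21 m/s


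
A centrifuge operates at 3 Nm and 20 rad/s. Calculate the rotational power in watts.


Given: tau = 3 Nm, omega = 20 rad/s
Using P = tau * omega
P = 3 * 20
P = 60 W

60 W


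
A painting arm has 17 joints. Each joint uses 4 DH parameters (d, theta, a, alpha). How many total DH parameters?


Given: 17 joints, 4 DH parameters per joint (d, theta, a, alpha)
Total DH parameters = number_of_joints * 4
Total = 17 * 4
Total = 68

68


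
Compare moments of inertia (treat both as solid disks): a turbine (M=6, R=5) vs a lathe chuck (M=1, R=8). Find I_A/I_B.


Given: M1=6 kg, R1=5 m, M2=1 kg, R2=8 m
For a disk: I = (1/2)*M*R^2, so I_A/I_B = (M1*R1^2)/(M2*R2^2)
M1*R1^2 = 6*25 = 150
M2*R2^2 = 1*64 = 64
I_A/I_B = 150/64 = 75/32

75/32


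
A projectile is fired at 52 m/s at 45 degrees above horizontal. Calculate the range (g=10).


Given: v0 = 52 m/s, theta = 45 deg, g = 10 m/s^2
sin(2*45) = sin(90) = 1
Using R = v0^2 * sin(2*theta) / g
R = 52^2 * 1 / 10
R = 2704 / 10
R = 1352/5 m

1352/5 m


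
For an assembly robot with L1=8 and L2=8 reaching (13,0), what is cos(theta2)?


Given: L1 = 8, L2 = 8, target (x, y) = (13, 0)
Using cos(theta2) = (x^2 + y^2 - L1^2 - L2^2) / (2*L1*L2)
x^2 + y^2 = 13^2 + 0 = 169
L1^2 + L2^2 = 64 + 64 = 128
Numerator = 169 - 128 = 41
Denominator = 2*8*8 = 128
cos(theta2) = 41/128 = 41/128

41/128


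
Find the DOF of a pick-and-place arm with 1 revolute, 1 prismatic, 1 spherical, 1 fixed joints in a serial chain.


Given: serial robot with 1 revolute, 1 prismatic, 1 spherical, 1 fixed joints
DOF contribution per joint type: revolute=1, prismatic=1, spherical=3, fixed=0
DOF = 1*1 + 1*1 + 1*3 + 1*0
DOF = 5

5


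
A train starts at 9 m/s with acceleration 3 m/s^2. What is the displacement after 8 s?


Given: v0 = 9 m/s, a = 3 m/s^2, t = 8 s
Using s = v0*t + (1/2)*a*t^2
s = 9*8 + (1/2)*3*8^2
s = 72 + (1/2)*192
s = 72 + 96
s = 168

168 m


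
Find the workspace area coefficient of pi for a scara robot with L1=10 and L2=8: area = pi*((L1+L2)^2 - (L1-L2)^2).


Given: L1 = 10, L2 = 8
(L1+L2)^2 = (18)^2 = 324
(L1-L2)^2 = (2)^2 = 4
Difference = 324 - 4 = 320
This equals 4*L1*L2 = 4*10*8 = 320
Workspace area = 320*pi

320


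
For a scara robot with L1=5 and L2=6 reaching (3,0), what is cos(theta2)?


Given: L1 = 5, L2 = 6, target (x, y) = (3, 0)
Using cos(theta2) = (x^2 + y^2 - L1^2 - L2^2) / (2*L1*L2)
x^2 + y^2 = 3^2 + 0 = 9
L1^2 + L2^2 = 25 + 36 = 61
Numerator = 9 - 61 = -52
Denominator = 2*5*6 = 60
cos(theta2) = -52/60 = -13/15

-13/15


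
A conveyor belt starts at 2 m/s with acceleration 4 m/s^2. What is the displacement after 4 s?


Given: v0 = 2 m/s, a = 4 m/s^2, t = 4 s
Using s = v0*t + (1/2)*a*t^2
s = 2*4 + (1/2)*4*4^2
s = 8 + (1/2)*64
s = 8 + 32
s = 40

40 m


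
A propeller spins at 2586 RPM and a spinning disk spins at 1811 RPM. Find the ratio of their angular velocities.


Given: RPM_A = 2586, RPM_B = 1811
omega = 2*pi*RPM/60, so omega_A/omega_B = RPM_A / RPM_B
omega_A/omega_B = 2586 / 1811
omega_A/omega_B = 2586/1811

2586/1811


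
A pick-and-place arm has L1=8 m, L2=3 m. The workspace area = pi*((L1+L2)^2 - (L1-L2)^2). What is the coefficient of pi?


Given: L1 = 8, L2 = 3
(L1+L2)^2 = (11)^2 = 121
(L1-L2)^2 = (5)^2 = 25
Difference = 121 - 25 = 96
This equals 4*L1*L2 = 4*8*3 = 96
Workspace area = 96*pi

96


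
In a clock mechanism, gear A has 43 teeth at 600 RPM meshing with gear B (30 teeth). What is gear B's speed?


Given: N1 = 43 teeth, w1 = 600 RPM, N2 = 30 teeth
Using N1*w1 = N2*w2
w2 = N1*w1 / N2
w2 = 43*600 / 30
w2 = 25800 / 30
w2 = 860 RPM

860 RPM


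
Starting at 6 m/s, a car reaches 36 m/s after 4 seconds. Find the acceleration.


Given: initial velocity v0 = 6 m/s, final velocity v = 36 m/s, time t = 4 s
Using a = (v - v0) / t
a = (36 - 6) / 4
a = 30 / 4
a = 15/2 m/s^2

15/2 m/s^2


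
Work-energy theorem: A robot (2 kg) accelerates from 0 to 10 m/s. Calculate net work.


Given: m = 2 kg, v0 = 0 m/s, v = 10 m/s
Using W = (1/2)*m*(v^2 - v0^2)
v^2 = 10^2 = 100
v0^2 = 0^2 = 0
v^2 - v0^2 = 100 - 0 = 100
W = (1/2)*2*100 = 100 J

100 J


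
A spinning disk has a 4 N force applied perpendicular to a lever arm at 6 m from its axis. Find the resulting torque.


Given: F = 4 N, r = 6 m, angle = 90 deg (perpendicular)
Using tau = F * r * sin(90)
sin(90) = 1
tau = 4 * 6 * 1
tau = 24 Nm

24 Nm


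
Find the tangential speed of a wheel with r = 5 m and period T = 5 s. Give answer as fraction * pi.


Given: radius r = 5 m, period T = 5 s
Using v = 2*pi*r / T
v = 2*pi*5 / 5
v = 10*pi / 5
v = 2*pi m/s

2*pi m/s


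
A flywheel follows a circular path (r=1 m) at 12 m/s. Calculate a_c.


Given: v = 12 m/s, r = 1 m
Using a_c = v^2 / r
a_c = 12^2 / 1
a_c = 144 / 1
a_c = 144 m/s^2

144 m/s^2


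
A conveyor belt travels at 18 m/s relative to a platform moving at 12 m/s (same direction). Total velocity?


Given: object velocity = 18 m/s, platform velocity = 12 m/s (same direction)
Using classical velocity addition: v_total = v_object + v_platform
v_total = 18 + 12
v_total = 30 m/s

30 m/s


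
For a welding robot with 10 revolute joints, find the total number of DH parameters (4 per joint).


Given: 10 joints, 4 DH parameters per joint (d, theta, a, alpha)
Total DH parameters = number_of_joints * 4
Total = 10 * 4
Total = 40

40


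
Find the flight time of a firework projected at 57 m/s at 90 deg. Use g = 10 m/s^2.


Given: v0 = 57 m/s, theta = 90 deg, g = 10 m/s^2
sin(90) = 1
Using T = 2*v0*sin(theta) / g
T = 2*57*1 / 10
T = 114 / 10
T = 57/5 s

57/5 s


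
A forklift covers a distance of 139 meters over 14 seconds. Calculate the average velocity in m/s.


Given: distance d = 139 m, time t = 14 s
Using v = d / t
v = 139 / 14
v = 139/14 m/s

139/14 m/s


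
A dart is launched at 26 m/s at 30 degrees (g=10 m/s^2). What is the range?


Given: v0 = 26 m/s, theta = 30 deg, g = 10 m/s^2
sin(2*30) = sin(60) = sqrt(3)/2
Using R = v0^2 * sin(2*theta) / g
R = 26^2 * (sqrt(3)/2) / 10
R = 676 * sqrt(3) / 20
R = 169/5*sqrt(3) m

169/5*sqrt(3) m


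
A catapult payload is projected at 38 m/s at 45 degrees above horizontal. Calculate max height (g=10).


Given: v0 = 38 m/s, theta = 45 deg, g = 10 m/s^2
sin^2(45) = 1/2
Using H = v0^2 * sin^2(theta) / (2*g)
H = 38^2 * 1/2 / (2*10)
H = 1444 * 1/2 / 20
H = 722 / 20
H = 361/10 m

361/10 m


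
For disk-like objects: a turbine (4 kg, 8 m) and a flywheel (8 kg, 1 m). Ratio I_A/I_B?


Given: M1=4 kg, R1=8 m, M2=8 kg, R2=1 m
For a disk: I = (1/2)*M*R^2, so I_A/I_B = (M1*R1^2)/(M2*R2^2)
M1*R1^2 = 4*64 = 256
M2*R2^2 = 8*1 = 8
I_A/I_B = 256/8 = 32

32


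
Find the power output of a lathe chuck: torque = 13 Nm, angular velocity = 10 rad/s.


Given: tau = 13 Nm, omega = 10 rad/s
Using P = tau * omega
P = 13 * 10
P = 130 W

130 W


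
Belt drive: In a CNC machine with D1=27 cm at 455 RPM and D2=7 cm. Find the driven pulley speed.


Given: D1 = 27 cm, w1 = 455 RPM, D2 = 7 cm
Using D1*w1 = D2*w2
w2 = D1*w1 / D2
w2 = 27*455 / 7
w2 = 12285 / 7
w2 = 1755 RPM

1755 RPM


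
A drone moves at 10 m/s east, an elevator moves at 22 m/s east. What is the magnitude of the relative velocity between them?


Given: v_A = 10 m/s east, v_B = 22 m/s east
Both move in the same direction; relative speed = |v_A - v_B|
|10 - 22| = |-12|
= 12 m/s

12 m/s


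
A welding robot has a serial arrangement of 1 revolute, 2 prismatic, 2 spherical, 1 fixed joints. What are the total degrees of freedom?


Given: serial robot with 1 revolute, 2 prismatic, 2 spherical, 1 fixed joints
DOF contribution per joint type: revolute=1, prismatic=1, spherical=3, fixed=0
DOF = 1*1 + 2*1 + 2*3 + 1*0
DOF = 9

9


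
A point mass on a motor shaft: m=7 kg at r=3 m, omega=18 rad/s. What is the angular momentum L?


Given: m = 7 kg, r = 3 m, omega = 18 rad/s
For a point mass: I = m*r^2
I = 7*3^2 = 7*9 = 63
L = I*omega = 63*18
L = 1134 kg*m^2/s

1134 kg*m^2/s


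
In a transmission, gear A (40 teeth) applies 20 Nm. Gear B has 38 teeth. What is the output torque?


Given: N1 = 40, N2 = 38, T1 = 20 Nm
Using T2/T1 = N2/N1
T2 = T1 * N2 / N1
T2 = 20 * 38 / 40
T2 = 760 / 40
T2 = 19 Nm

19 Nm


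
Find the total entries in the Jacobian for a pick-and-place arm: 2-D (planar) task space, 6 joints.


Given: task space dimension = 2, joints = 6
Jacobian is a 2 x 6 matrix
Total entries = rows * columns
Total = 2 * 6
Total = 12

12


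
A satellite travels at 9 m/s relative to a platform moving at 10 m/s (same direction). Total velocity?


Given: object velocity = 9 m/s, platform velocity = 10 m/s (same direction)
Using classical velocity addition: v_total = v_object + v_platform
v_total = 9 + 10
v_total = 19 m/s

19 m/s


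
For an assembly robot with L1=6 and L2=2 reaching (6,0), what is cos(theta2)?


Given: L1 = 6, L2 = 2, target (x, y) = (6, 0)
Using cos(theta2) = (x^2 + y^2 - L1^2 - L2^2) / (2*L1*L2)
x^2 + y^2 = 6^2 + 0 = 36
L1^2 + L2^2 = 36 + 4 = 40
Numerator = 36 - 40 = -4
Denominator = 2*6*2 = 24
cos(theta2) = -4/24 = -1/6

-1/6


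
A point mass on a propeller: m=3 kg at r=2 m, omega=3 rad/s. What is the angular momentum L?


Given: m = 3 kg, r = 2 m, omega = 3 rad/s
For a point mass: I = m*r^2
I = 3*2^2 = 3*4 = 12
L = I*omega = 12*3
L = 36 kg*m^2/s

36 kg*m^2/s


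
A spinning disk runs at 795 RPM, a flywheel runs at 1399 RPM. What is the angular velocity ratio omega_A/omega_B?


Given: RPM_A = 795, RPM_B = 1399
omega = 2*pi*RPM/60, so omega_A/omega_B = RPM_A / RPM_B
omega_A/omega_B = 795 / 1399
omega_A/omega_B = 795/1399

795/1399


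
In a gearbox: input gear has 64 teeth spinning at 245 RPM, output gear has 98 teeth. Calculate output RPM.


Given: N1 = 64 teeth, w1 = 245 RPM, N2 = 98 teeth
Using N1*w1 = N2*w2
w2 = N1*w1 / N2
w2 = 64*245 / 98
w2 = 15680 / 98
w2 = 160 RPM

160 RPM


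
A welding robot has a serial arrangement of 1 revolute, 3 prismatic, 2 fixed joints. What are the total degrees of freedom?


Given: serial robot with 1 revolute, 3 prismatic, 2 fixed joints
DOF contribution per joint type: revolute=1, prismatic=1, spherical=3, fixed=0
DOF = 1*1 + 3*1 + 2*0
DOF = 4

4


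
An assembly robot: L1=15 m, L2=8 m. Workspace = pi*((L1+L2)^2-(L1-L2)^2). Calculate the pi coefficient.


Given: L1 = 15, L2 = 8
(L1+L2)^2 = (23)^2 = 529
(L1-L2)^2 = (7)^2 = 49
Difference = 529 - 49 = 480
This equals 4*L1*L2 = 4*15*8 = 480
Workspace area = 480*pi

480


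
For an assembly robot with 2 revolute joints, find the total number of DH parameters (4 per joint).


Given: 2 joints, 4 DH parameters per joint (d, theta, a, alpha)
Total DH parameters = number_of_joints * 4
Total = 2 * 4
Total = 8

8


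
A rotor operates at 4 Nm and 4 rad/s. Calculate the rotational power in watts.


Given: tau = 4 Nm, omega = 4 rad/s
Using P = tau * omega
P = 4 * 4
P = 16 W

16 W


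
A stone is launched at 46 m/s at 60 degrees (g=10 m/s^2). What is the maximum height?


Given: v0 = 46 m/s, theta = 60 deg, g = 10 m/s^2
sin^2(60) = 3/4
Using H = v0^2 * sin^2(theta) / (2*g)
H = 46^2 * 3/4 / (2*10)
H = 2116 * 3/4 / 20
H = 1587 / 20
H = 1587/20 m

1587/20 m


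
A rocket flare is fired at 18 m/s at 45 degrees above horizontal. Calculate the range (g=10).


Given: v0 = 18 m/s, theta = 45 deg, g = 10 m/s^2
sin(2*45) = sin(90) = 1
Using R = v0^2 * sin(2*theta) / g
R = 18^2 * 1 / 10
R = 324 / 10
R = 162/5 m

162/5 m


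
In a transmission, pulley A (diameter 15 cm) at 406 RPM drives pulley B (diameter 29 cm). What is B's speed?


Given: D1 = 15 cm, w1 = 406 RPM, D2 = 29 cm
Using D1*w1 = D2*w2
w2 = D1*w1 / D2
w2 = 15*406 / 29
w2 = 6090 / 29
w2 = 210 RPM

210 RPM


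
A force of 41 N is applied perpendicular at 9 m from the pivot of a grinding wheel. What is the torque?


Given: F = 41 N, r = 9 m, angle = 90 deg (perpendicular)
Using tau = F * r * sin(90)
sin(90) = 1
tau = 41 * 9 * 1
tau = 369 Nm

369 Nm


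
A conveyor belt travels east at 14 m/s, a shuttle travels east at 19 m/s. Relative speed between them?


Given: v_A = 14 m/s east, v_B = 19 m/s east
Both move in the same direction; relative speed = |v_A - v_B|
|14 - 19| = |-5|
= 5 m/s

5 m/s


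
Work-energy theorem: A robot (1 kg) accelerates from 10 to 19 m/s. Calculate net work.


Given: m = 1 kg, v0 = 10 m/s, v = 19 m/s
Using W = (1/2)*m*(v^2 - v0^2)
v^2 = 19^2 = 361
v0^2 = 10^2 = 100
v^2 - v0^2 = 361 - 100 = 261
W = (1/2)*1*261 = 261/2 J

261/2 J


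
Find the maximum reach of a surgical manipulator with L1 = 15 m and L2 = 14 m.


Given: L1 = 15 m, L2 = 14 m
For a 2-link planar arm, max reach = L1 + L2 (fully extended)
Max reach = 15 + 14
Max reach = 29 m

29 m


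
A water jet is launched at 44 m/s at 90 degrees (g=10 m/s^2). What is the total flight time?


Given: v0 = 44 m/s, theta = 90 deg, g = 10 m/s^2
sin(90) = 1
Using T = 2*v0*sin(theta) / g
T = 2*44*1 / 10
T = 88 / 10
T = 44/5 s

44/5 s


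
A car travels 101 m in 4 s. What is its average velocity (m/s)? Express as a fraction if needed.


Given: distance d = 101 m, time t = 4 s
Using v = d / t
v = 101 / 4
v = 101/4 m/s

101/4 m/s


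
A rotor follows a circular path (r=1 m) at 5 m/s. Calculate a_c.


Given: v = 5 m/s, r = 1 m
Using a_c = v^2 / r
a_c = 5^2 / 1
a_c = 25 / 1
a_c = 25 m/s^2

25 m/s^2


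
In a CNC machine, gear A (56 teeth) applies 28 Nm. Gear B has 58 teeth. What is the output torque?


Given: N1 = 56, N2 = 58, T1 = 28 Nm
Using T2/T1 = N2/N1
T2 = T1 * N2 / N1
T2 = 28 * 58 / 56
T2 = 1624 / 56
T2 = 29 Nm

29 Nm


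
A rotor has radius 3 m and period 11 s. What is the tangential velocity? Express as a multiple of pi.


Given: radius r = 3 m, period T = 11 s
Using v = 2*pi*r / T
v = 2*pi*3 / 11
v = 6*pi / 11
v = 6/11*pi m/s

6/11*pi m/s


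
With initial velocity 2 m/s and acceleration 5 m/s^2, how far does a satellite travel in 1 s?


Given: v0 = 2 m/s, a = 5 m/s^2, t = 1 s
Using s = v0*t + (1/2)*a*t^2
s = 2*1 + (1/2)*5*1^2
s = 2 + (1/2)*5
s = 2 + 5/2
s = 9/2

9/2 m


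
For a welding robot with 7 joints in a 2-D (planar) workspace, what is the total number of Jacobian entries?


Given: task space dimension = 2, joints = 7
Jacobian is a 2 x 7 matrix
Total entries = rows * columns
Total = 2 * 7
Total = 14

14


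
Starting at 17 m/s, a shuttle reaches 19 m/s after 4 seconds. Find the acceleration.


Given: initial velocity v0 = 17 m/s, final velocity v = 19 m/s, time t = 4 s
Using a = (v - v0) / t
a = (19 - 17) / 4
a = 2 / 4
a = 1/2 m/s^2

1/2 m/s^2


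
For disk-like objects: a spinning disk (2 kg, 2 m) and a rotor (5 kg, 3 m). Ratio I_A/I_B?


Given: M1=2 kg, R1=2 m, M2=5 kg, R2=3 m
For a disk: I = (1/2)*M*R^2, so I_A/I_B = (M1*R1^2)/(M2*R2^2)
M1*R1^2 = 2*4 = 8
M2*R2^2 = 5*9 = 45
I_A/I_B = 8/45 = 8/45

8/45


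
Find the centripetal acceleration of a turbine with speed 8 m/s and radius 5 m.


Given: v = 8 m/s, r = 5 m
Using a_c = v^2 / r
a_c = 8^2 / 5
a_c = 64 / 5
a_c = 64/5 m/s^2

64/5 m/s^2


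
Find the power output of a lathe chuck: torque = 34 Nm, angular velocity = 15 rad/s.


Given: tau = 34 Nm, omega = 15 rad/s
Using P = tau * omega
P = 34 * 15
P = 510 W

510 W


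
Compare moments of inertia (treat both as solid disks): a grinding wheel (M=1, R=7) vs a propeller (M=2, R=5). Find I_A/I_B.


Given: M1=1 kg, R1=7 m, M2=2 kg, R2=5 m
For a disk: I = (1/2)*M*R^2, so I_A/I_B = (M1*R1^2)/(M2*R2^2)
M1*R1^2 = 1*49 = 49
M2*R2^2 = 2*25 = 50
I_A/I_B = 49/50 = 49/50

49/50


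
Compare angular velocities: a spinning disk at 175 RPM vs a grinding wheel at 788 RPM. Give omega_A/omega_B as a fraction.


Given: RPM_A = 175, RPM_B = 788
omega = 2*pi*RPM/60, so omega_A/omega_B = RPM_A / RPM_B
omega_A/omega_B = 175 / 788
omega_A/omega_B = 175/788

175/788


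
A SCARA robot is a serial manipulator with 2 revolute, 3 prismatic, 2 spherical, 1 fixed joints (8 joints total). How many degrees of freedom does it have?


Given: serial robot with 2 revolute, 3 prismatic, 2 spherical, 1 fixed joints
DOF contribution per joint type: revolute=1, prismatic=1, spherical=3, fixed=0
DOF = 2*1 + 3*1 + 2*3 + 1*0
DOF = 11

11


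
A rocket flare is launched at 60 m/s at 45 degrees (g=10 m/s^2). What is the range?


Given: v0 = 60 m/s, theta = 45 deg, g = 10 m/s^2
sin(2*45) = sin(90) = 1
Using R = v0^2 * sin(2*theta) / g
R = 60^2 * 1 / 10
R = 3600 / 10
R = 360 m

360 m


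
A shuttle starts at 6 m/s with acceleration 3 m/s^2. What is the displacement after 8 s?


Given: v0 = 6 m/s, a = 3 m/s^2, t = 8 s
Using s = v0*t + (1/2)*a*t^2
s = 6*8 + (1/2)*3*8^2
s = 48 + (1/2)*192
s = 48 + 96
s = 144

144 m


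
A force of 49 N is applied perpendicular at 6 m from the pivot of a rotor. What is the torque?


Given: F = 49 N, r = 6 m, angle = 90 deg (perpendicular)
Using tau = F * r * sin(90)
sin(90) = 1
tau = 49 * 6 * 1
tau = 294 Nm

294 Nm


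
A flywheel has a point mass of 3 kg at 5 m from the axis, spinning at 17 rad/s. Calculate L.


Given: m = 3 kg, r = 5 m, omega = 17 rad/s
For a point mass: I = m*r^2
I = 3*5^2 = 3*25 = 75
L = I*omega = 75*17
L = 1275 kg*m^2/s

1275 kg*m^2/s


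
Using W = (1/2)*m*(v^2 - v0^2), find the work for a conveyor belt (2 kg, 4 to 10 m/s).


Given: m = 2 kg, v0 = 4 m/s, v = 10 m/s
Using W = (1/2)*m*(v^2 - v0^2)
v^2 = 10^2 = 100
v0^2 = 4^2 = 16
v^2 - v0^2 = 100 - 16 = 84
W = (1/2)*2*84 = 84 J

84 J


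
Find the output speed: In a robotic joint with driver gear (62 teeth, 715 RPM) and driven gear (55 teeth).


Given: N1 = 62 teeth, w1 = 715 RPM, N2 = 55 teeth
Using N1*w1 = N2*w2
w2 = N1*w1 / N2
w2 = 62*715 / 55
w2 = 44330 / 55
w2 = 806 RPM

806 RPM


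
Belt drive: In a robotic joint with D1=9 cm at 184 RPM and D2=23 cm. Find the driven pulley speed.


Given: D1 = 9 cm, w1 = 184 RPM, D2 = 23 cm
Using D1*w1 = D2*w2
w2 = D1*w1 / D2
w2 = 9*184 / 23
w2 = 1656 / 23
w2 = 72 RPM

72 RPM


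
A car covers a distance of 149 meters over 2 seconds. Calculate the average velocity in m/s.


Given: distance d = 149 m, time t = 2 s
Using v = d / t
v = 149 / 2
v = 149/2 m/s

149/2 m/s


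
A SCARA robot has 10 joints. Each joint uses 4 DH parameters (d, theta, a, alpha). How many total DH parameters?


Given: 10 joints, 4 DH parameters per joint (d, theta, a, alpha)
Total DH parameters = number_of_joints * 4
Total = 10 * 4
Total = 40

40


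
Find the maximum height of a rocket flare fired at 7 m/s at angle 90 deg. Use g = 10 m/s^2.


Given: v0 = 7 m/s, theta = 90 deg, g = 10 m/s^2
sin^2(90) = 1
Using H = v0^2 * sin^2(theta) / (2*g)
H = 7^2 * 1 / (2*10)
H = 49 * 1 / 20
H = 49 / 20
H = 49/20 m

49/20 m


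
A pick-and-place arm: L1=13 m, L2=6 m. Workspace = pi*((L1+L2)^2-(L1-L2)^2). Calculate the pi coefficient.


Given: L1 = 13, L2 = 6
(L1+L2)^2 = (19)^2 = 361
(L1-L2)^2 = (7)^2 = 49
Difference = 361 - 49 = 312
This equals 4*L1*L2 = 4*13*6 = 312
Workspace area = 312*pi

312


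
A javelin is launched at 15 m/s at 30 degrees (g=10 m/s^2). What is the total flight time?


Given: v0 = 15 m/s, theta = 30 deg, g = 10 m/s^2
sin(30) = 1/2
Using T = 2*v0*sin(theta) / g
T = 2*15*1/2 / 10
T = 15 / 10
T = 3/2 s

3/2 s


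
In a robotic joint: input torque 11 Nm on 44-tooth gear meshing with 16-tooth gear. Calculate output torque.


Given: N1 = 44, N2 = 16, T1 = 11 Nm
Using T2/T1 = N2/N1
T2 = T1 * N2 / N1
T2 = 11 * 16 / 44
T2 = 176 / 44
T2 = 4 Nm

4 Nm


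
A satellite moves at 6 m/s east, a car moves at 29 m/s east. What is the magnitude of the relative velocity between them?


Given: v_A = 6 m/s east, v_B = 29 m/s east
Both move in the same direction; relative speed = |v_A - v_B|
|6 - 29| = |-23|
= 23 m/s

23 m/s


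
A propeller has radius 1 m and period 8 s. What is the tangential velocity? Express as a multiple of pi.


Given: radius r = 1 m, period T = 8 s
Using v = 2*pi*r / T
v = 2*pi*1 / 8
v = 2*pi / 8
v = 1/4*pi m/s

1/4*pi m/s


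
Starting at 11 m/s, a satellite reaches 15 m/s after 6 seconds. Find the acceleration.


Given: initial velocity v0 = 11 m/s, final velocity v = 15 m/s, time t = 6 s
Using a = (v - v0) / t
a = (15 - 11) / 6
a = 4 / 6
a = 2/3 m/s^2

2/3 m/s^2


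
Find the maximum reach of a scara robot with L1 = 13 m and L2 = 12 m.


Given: L1 = 13 m, L2 = 12 m
For a 2-link planar arm, max reach = L1 + L2 (fully extended)
Max reach = 13 + 12
Max reach = 25 m

25 m


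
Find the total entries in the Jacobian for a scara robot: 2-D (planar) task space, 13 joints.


Given: task space dimension = 2, joints = 13
Jacobian is a 2 x 13 matrix
Total entries = rows * columns
Total = 2 * 13
Total = 26

26


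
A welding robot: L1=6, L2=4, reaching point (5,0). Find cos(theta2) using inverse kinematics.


Given: L1 = 6, L2 = 4, target (x, y) = (5, 0)
Using cos(theta2) = (x^2 + y^2 - L1^2 - L2^2) / (2*L1*L2)
x^2 + y^2 = 5^2 + 0 = 25
L1^2 + L2^2 = 36 + 16 = 52
Numerator = 25 - 52 = -27
Denominator = 2*6*4 = 48
cos(theta2) = -27/48 = -9/16

-9/16


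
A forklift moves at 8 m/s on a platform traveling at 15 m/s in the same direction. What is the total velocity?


Given: object velocity = 8 m/s, platform velocity = 15 m/s (same direction)
Using classical velocity addition: v_total = v_object + v_platform
v_total = 8 + 15
v_total = 23 m/s

23 m/s


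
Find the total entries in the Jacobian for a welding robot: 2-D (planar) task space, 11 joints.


Given: task space dimension = 2, joints = 11
Jacobian is a 2 x 11 matrix
Total entries = rows * columns
Total = 2 * 11
Total = 22

22


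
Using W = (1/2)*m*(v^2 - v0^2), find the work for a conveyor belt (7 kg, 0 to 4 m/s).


Given: m = 7 kg, v0 = 0 m/s, v = 4 m/s
Using W = (1/2)*m*(v^2 - v0^2)
v^2 = 4^2 = 16
v0^2 = 0^2 = 0
v^2 - v0^2 = 16 - 0 = 16
W = (1/2)*7*16 = 56 J

56 J


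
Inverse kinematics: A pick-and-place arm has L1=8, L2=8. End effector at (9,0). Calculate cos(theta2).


Given: L1 = 8, L2 = 8, target (x, y) = (9, 0)
Using cos(theta2) = (x^2 + y^2 - L1^2 - L2^2) / (2*L1*L2)
x^2 + y^2 = 9^2 + 0 = 81
L1^2 + L2^2 = 64 + 64 = 128
Numerator = 81 - 128 = -47
Denominator = 2*8*8 = 128
cos(theta2) = -47/128 = -47/128

-47/128


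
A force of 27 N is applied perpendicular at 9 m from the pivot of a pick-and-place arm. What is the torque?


Given: F = 27 N, r = 9 m, angle = 90 deg (perpendicular)
Using tau = F * r * sin(90)
sin(90) = 1
tau = 27 * 9 * 1
tau = 243 Nm

243 Nm


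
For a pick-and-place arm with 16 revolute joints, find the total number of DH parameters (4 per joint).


Given: 16 joints, 4 DH parameters per joint (d, theta, a, alpha)
Total DH parameters = number_of_joints * 4
Total = 16 * 4
Total = 64

64


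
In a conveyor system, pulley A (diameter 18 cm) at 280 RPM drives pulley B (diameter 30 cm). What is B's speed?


Given: D1 = 18 cm, w1 = 280 RPM, D2 = 30 cm
Using D1*w1 = D2*w2
w2 = D1*w1 / D2
w2 = 18*280 / 30
w2 = 5040 / 30
w2 = 168 RPM

168 RPM


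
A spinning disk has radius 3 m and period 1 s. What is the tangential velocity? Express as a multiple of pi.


Given: radius r = 3 m, period T = 1 s
Using v = 2*pi*r / T
v = 2*pi*3 / 1
v = 6*pi / 1
v = 6*pi m/s

6*pi m/s


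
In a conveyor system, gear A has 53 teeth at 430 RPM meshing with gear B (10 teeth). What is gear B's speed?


Given: N1 = 53 teeth, w1 = 430 RPM, N2 = 10 teeth
Using N1*w1 = N2*w2
w2 = N1*w1 / N2
w2 = 53*430 / 10
w2 = 22790 / 10
w2 = 2279 RPM

2279 RPM


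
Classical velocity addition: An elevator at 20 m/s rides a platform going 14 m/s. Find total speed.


Given: object velocity = 20 m/s, platform velocity = 14 m/s (same direction)
Using classical velocity addition: v_total = v_object + v_platform
v_total = 20 + 14
v_total = 34 m/s

34 m/s


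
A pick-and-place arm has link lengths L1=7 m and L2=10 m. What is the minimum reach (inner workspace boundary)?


Given: L1 = 7 m, L2 = 10 m
For a 2-link planar arm, min reach = |L1 - L2| (second link folded back)
Min reach = |7 - 10|
Min reach = 3 m

3 m


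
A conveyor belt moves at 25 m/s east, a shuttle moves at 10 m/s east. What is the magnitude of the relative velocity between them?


Given: v_A = 25 m/s east, v_B = 10 m/s east
Both move in the same direction; relative speed = |v_A - v_B|
|25 - 10| = |15|
= 15 m/s

15 m/s


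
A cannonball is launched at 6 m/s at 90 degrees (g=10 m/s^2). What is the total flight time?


Given: v0 = 6 m/s, theta = 90 deg, g = 10 m/s^2
sin(90) = 1
Using T = 2*v0*sin(theta) / g
T = 2*6*1 / 10
T = 12 / 10
T = 6/5 s

6/5 s


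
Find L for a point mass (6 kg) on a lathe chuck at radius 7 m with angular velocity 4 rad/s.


Given: m = 6 kg, r = 7 m, omega = 4 rad/s
For a point mass: I = m*r^2
I = 6*7^2 = 6*49 = 294
L = I*omega = 294*4
L = 1176 kg*m^2/s

1176 kg*m^2/s


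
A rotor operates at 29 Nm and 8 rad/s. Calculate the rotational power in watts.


Given: tau = 29 Nm, omega = 8 rad/s
Using P = tau * omega
P = 29 * 8
P = 232 W

232 W


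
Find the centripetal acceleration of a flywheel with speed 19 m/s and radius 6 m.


Given: v = 19 m/s, r = 6 m
Using a_c = v^2 / r
a_c = 19^2 / 6
a_c = 361 / 6
a_c = 361/6 m/s^2

361/6 m/s^2


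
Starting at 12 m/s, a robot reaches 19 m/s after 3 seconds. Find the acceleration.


Given: initial velocity v0 = 12 m/s, final velocity v = 19 m/s, time t = 3 s
Using a = (v - v0) / t
a = (19 - 12) / 3
a = 7 / 3
a = 7/3 m/s^2

7/3 m/s^2


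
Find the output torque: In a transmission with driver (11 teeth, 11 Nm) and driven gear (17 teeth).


Given: N1 = 11, N2 = 17, T1 = 11 Nm
Using T2/T1 = N2/N1
T2 = T1 * N2 / N1
T2 = 11 * 17 / 11
T2 = 187 / 11
T2 = 17 Nm

17 Nm


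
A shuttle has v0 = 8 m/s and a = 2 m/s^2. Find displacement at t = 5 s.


Given: v0 = 8 m/s, a = 2 m/s^2, t = 5 s
Using s = v0*t + (1/2)*a*t^2
s = 8*5 + (1/2)*2*5^2
s = 40 + (1/2)*50
s = 40 + 25
s = 65

65 m


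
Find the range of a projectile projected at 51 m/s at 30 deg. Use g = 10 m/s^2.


Given: v0 = 51 m/s, theta = 30 deg, g = 10 m/s^2
sin(2*30) = sin(60) = sqrt(3)/2
Using R = v0^2 * sin(2*theta) / g
R = 51^2 * (sqrt(3)/2) / 10
R = 2601 * sqrt(3) / 20
R = 2601/20*sqrt(3) m

2601/20*sqrt(3) m


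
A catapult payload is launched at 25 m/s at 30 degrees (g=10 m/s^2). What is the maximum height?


Given: v0 = 25 m/s, theta = 30 deg, g = 10 m/s^2
sin^2(30) = 1/4
Using H = v0^2 * sin^2(theta) / (2*g)
H = 25^2 * 1/4 / (2*10)
H = 625 * 1/4 / 20
H = 625/4 / 20
H = 125/16 m

125/16 m


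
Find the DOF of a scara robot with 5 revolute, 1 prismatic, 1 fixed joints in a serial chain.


Given: serial robot with 5 revolute, 1 prismatic, 1 fixed joints
DOF contribution per joint type: revolute=1, prismatic=1, spherical=3, fixed=0
DOF = 5*1 + 1*1 + 1*0
DOF = 6

6


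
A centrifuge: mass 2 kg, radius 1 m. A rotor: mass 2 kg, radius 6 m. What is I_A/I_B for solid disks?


Given: M1=2 kg, R1=1 m, M2=2 kg, R2=6 m
For a disk: I = (1/2)*M*R^2, so I_A/I_B = (M1*R1^2)/(M2*R2^2)
M1*R1^2 = 2*1 = 2
M2*R2^2 = 2*36 = 72
I_A/I_B = 2/72 = 1/36

1/36


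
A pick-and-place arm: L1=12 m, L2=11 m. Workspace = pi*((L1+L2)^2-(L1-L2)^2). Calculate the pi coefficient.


Given: L1 = 12, L2 = 11
(L1+L2)^2 = (23)^2 = 529
(L1-L2)^2 = (1)^2 = 1
Difference = 529 - 1 = 528
This equals 4*L1*L2 = 4*12*11 = 528
Workspace area = 528*pi

528


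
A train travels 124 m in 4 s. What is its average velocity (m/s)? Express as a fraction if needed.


Given: distance d = 124 m, time t = 4 s
Using v = d / t
v = 124 / 4
v = 31 m/s

31 m/s


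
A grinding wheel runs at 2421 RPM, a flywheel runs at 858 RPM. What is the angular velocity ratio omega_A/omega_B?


Given: RPM_A = 2421, RPM_B = 858
omega = 2*pi*RPM/60, so omega_A/omega_B = RPM_A / RPM_B
omega_A/omega_B = 2421 / 858
omega_A/omega_B = 807/286

807/286


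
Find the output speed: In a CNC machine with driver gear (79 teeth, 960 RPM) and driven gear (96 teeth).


Given: N1 = 79 teeth, w1 = 960 RPM, N2 = 96 teeth
Using N1*w1 = N2*w2
w2 = N1*w1 / N2
w2 = 79*960 / 96
w2 = 75840 / 96
w2 = 790 RPM

790 RPM


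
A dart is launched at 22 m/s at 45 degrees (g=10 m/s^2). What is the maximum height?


Given: v0 = 22 m/s, theta = 45 deg, g = 10 m/s^2
sin^2(45) = 1/2
Using H = v0^2 * sin^2(theta) / (2*g)
H = 22^2 * 1/2 / (2*10)
H = 484 * 1/2 / 20
H = 242 / 20
H = 121/10 m

121/10 m


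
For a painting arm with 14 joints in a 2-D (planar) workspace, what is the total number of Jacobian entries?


Given: task space dimension = 2, joints = 14
Jacobian is a 2 x 14 matrix
Total entries = rows * columns
Total = 2 * 14
Total = 28

28


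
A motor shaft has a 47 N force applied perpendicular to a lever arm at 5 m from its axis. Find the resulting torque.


Given: F = 47 N, r = 5 m, angle = 90 deg (perpendicular)
Using tau = F * r * sin(90)
sin(90) = 1
tau = 47 * 5 * 1
tau = 235 Nm

235 Nm


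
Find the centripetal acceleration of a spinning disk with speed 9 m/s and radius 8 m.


Given: v = 9 m/s, r = 8 m
Using a_c = v^2 / r
a_c = 9^2 / 8
a_c = 81 / 8
a_c = 81/8 m/s^2

81/8 m/s^2


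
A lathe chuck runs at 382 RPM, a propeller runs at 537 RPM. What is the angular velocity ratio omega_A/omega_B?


Given: RPM_A = 382, RPM_B = 537
omega = 2*pi*RPM/60, so omega_A/omega_B = RPM_A / RPM_B
omega_A/omega_B = 382 / 537
omega_A/omega_B = 382/537

382/537


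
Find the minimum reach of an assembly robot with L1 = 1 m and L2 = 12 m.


Given: L1 = 1 m, L2 = 12 m
For a 2-link planar arm, min reach = |L1 - L2| (second link folded back)
Min reach = |1 - 12|
Min reach = 11 m

11 m


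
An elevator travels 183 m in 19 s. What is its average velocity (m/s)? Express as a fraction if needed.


Given: distance d = 183 m, time t = 19 s
Using v = d / t
v = 183 / 19
v = 183/19 m/s

183/19 m/s


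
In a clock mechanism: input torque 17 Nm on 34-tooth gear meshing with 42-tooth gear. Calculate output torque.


Given: N1 = 34, N2 = 42, T1 = 17 Nm
Using T2/T1 = N2/N1
T2 = T1 * N2 / N1
T2 = 17 * 42 / 34
T2 = 714 / 34
T2 = 21 Nm

21 Nm


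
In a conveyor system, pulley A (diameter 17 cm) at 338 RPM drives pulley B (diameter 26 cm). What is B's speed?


Given: D1 = 17 cm, w1 = 338 RPM, D2 = 26 cm
Using D1*w1 = D2*w2
w2 = D1*w1 / D2
w2 = 17*338 / 26
w2 = 5746 / 26
w2 = 221 RPM

221 RPM


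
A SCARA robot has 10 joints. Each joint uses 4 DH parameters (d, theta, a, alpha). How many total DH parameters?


Given: 10 joints, 4 DH parameters per joint (d, theta, a, alpha)
Total DH parameters = number_of_joints * 4
Total = 10 * 4
Total = 40

40


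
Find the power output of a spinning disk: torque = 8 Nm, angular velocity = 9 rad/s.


Given: tau = 8 Nm, omega = 9 rad/s
Using P = tau * omega
P = 8 * 9
P = 72 W

72 W


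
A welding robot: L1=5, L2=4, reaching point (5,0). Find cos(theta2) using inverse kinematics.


Given: L1 = 5, L2 = 4, target (x, y) = (5, 0)
Using cos(theta2) = (x^2 + y^2 - L1^2 - L2^2) / (2*L1*L2)
x^2 + y^2 = 5^2 + 0 = 25
L1^2 + L2^2 = 25 + 16 = 41
Numerator = 25 - 41 = -16
Denominator = 2*5*4 = 40
cos(theta2) = -16/40 = -2/5

-2/5


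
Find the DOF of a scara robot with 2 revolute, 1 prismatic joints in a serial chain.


Given: serial robot with 2 revolute, 1 prismatic joints
DOF contribution per joint type: revolute=1, prismatic=1, spherical=3, fixed=0
DOF = 2*1 + 1*1
DOF = 3

3


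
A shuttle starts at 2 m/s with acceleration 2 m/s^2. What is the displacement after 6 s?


Given: v0 = 2 m/s, a = 2 m/s^2, t = 6 s
Using s = v0*t + (1/2)*a*t^2
s = 2*6 + (1/2)*2*6^2
s = 12 + (1/2)*72
s = 12 + 36
s = 48

48 m


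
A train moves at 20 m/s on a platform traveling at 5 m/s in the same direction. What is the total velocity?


Given: object velocity = 20 m/s, platform velocity = 5 m/s (same direction)
Using classical velocity addition: v_total = v_object + v_platform
v_total = 20 + 5
v_total = 25 m/s

25 m/s


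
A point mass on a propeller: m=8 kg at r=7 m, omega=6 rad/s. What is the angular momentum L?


Given: m = 8 kg, r = 7 m, omega = 6 rad/s
For a point mass: I = m*r^2
I = 8*7^2 = 8*49 = 392
L = I*omega = 392*6
L = 2352 kg*m^2/s

2352 kg*m^2/s


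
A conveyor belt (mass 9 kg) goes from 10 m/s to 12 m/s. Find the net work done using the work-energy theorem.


Given: m = 9 kg, v0 = 10 m/s, v = 12 m/s
Using W = (1/2)*m*(v^2 - v0^2)
v^2 = 12^2 = 144
v0^2 = 10^2 = 100
v^2 - v0^2 = 144 - 100 = 44
W = (1/2)*9*44 = 198 J

198 J


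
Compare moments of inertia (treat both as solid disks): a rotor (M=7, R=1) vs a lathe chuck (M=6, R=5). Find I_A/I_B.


Given: M1=7 kg, R1=1 m, M2=6 kg, R2=5 m
For a disk: I = (1/2)*M*R^2, so I_A/I_B = (M1*R1^2)/(M2*R2^2)
M1*R1^2 = 7*1 = 7
M2*R2^2 = 6*25 = 150
I_A/I_B = 7/150 = 7/150

7/150


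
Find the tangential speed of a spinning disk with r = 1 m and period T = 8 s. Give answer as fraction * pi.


Given: radius r = 1 m, period T = 8 s
Using v = 2*pi*r / T
v = 2*pi*1 / 8
v = 2*pi / 8
v = 1/4*pi m/s

1/4*pi m/s


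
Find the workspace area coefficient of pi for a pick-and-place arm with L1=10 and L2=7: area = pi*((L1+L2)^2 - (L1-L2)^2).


Given: L1 = 10, L2 = 7
(L1+L2)^2 = (17)^2 = 289
(L1-L2)^2 = (3)^2 = 9
Difference = 289 - 9 = 280
This equals 4*L1*L2 = 4*10*7 = 280
Workspace area = 280*pi

280


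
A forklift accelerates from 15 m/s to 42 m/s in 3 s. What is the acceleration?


Given: initial velocity v0 = 15 m/s, final velocity v = 42 m/s, time t = 3 s
Using a = (v - v0) / t
a = (42 - 15) / 3
a = 27 / 3
a = 9 m/s^2

9 m/s^2


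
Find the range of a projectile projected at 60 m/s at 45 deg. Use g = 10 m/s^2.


Given: v0 = 60 m/s, theta = 45 deg, g = 10 m/s^2
sin(2*45) = sin(90) = 1
Using R = v0^2 * sin(2*theta) / g
R = 60^2 * 1 / 10
R = 3600 / 10
R = 360 m

360 m


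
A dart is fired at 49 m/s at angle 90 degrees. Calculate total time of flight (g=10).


Given: v0 = 49 m/s, theta = 90 deg, g = 10 m/s^2
sin(90) = 1
Using T = 2*v0*sin(theta) / g
T = 2*49*1 / 10
T = 98 / 10
T = 49/5 s

49/5 s


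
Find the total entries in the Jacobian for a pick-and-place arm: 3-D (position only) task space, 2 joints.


Given: task space dimension = 3, joints = 2
Jacobian is a 3 x 2 matrix
Total entries = rows * columns
Total = 3 * 2
Total = 6

6


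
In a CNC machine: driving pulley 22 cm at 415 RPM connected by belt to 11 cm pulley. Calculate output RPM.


Given: D1 = 22 cm, w1 = 415 RPM, D2 = 11 cm
Using D1*w1 = D2*w2
w2 = D1*w1 / D2
w2 = 22*415 / 11
w2 = 9130 / 11
w2 = 830 RPM

830 RPM


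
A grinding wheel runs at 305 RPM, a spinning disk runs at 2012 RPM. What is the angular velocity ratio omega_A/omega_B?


Given: RPM_A = 305, RPM_B = 2012
omega = 2*pi*RPM/60, so omega_A/omega_B = RPM_A / RPM_B
omega_A/omega_B = 305 / 2012
omega_A/omega_B = 305/2012

305/2012


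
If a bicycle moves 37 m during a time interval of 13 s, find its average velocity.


Given: distance d = 37 m, time t = 13 s
Using v = d / t
v = 37 / 13
v = 37/13 m/s

37/13 m/s
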